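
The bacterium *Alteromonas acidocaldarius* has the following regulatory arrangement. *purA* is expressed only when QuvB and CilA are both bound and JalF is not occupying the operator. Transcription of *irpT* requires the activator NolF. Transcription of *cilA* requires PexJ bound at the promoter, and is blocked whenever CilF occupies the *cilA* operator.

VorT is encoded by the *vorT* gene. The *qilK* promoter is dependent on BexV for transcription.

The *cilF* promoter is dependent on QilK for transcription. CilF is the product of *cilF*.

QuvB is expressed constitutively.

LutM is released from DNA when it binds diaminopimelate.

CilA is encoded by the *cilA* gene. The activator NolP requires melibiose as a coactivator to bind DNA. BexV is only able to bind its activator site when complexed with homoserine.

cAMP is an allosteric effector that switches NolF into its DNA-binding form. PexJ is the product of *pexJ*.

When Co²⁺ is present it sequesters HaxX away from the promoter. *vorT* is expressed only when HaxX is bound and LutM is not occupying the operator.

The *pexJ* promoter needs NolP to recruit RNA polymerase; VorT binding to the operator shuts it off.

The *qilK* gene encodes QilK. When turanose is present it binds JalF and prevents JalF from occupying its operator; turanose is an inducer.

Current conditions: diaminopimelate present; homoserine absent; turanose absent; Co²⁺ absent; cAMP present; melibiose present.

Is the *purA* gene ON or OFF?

QuvB is produced constitutively and is active.
Turanose is absent, so JalF is active.
Melibiose is present, so NolP is active.
Co²⁺ is absent, so HaxX is active.
Diaminopimelate is present, so LutM is inactive.
No repressor is bound and HaxX is active, so *vorT* is transcribed.
So VorT is produced and active.
With repressor VorT bound, *pexJ* is not transcribed.
So PexJ is not produced.
Homoserine is absent, so BexV is inactive.
Required activator BexV is absent, so *qilK* is not transcribed.
So QilK is not produced.
Required activator QilK is absent, so *cilF* is not transcribed.
So CilF is not produced.
Required activator PexJ is absent, so *cilA* is not transcribed.
So CilA is not produced.
With repressor JalF bound, *purA* is not transcribed.

OFF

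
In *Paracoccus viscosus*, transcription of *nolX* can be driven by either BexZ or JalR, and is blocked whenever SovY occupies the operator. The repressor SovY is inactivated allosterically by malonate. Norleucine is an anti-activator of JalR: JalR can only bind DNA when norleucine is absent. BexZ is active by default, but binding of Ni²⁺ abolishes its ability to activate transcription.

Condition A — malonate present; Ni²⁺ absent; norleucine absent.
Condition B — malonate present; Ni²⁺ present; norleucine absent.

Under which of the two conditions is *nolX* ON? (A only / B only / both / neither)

Condition A:
Malonate is present, so SovY is inactive.
Ni²⁺ is absent, so BexZ is active.
Norleucine is absent, so JalR is active.
Activator BexZ is present, so *nolX* is transcribed.
→ *nolX* is ON in A.
Condition B:
Malonate is present, so SovY is inactive.
Ni²⁺ is present, so BexZ is inactive.
Norleucine is absent, so JalR is active.
Activator JalR is present, so *nolX* is transcribed.
→ *nolX* is ON in B.

both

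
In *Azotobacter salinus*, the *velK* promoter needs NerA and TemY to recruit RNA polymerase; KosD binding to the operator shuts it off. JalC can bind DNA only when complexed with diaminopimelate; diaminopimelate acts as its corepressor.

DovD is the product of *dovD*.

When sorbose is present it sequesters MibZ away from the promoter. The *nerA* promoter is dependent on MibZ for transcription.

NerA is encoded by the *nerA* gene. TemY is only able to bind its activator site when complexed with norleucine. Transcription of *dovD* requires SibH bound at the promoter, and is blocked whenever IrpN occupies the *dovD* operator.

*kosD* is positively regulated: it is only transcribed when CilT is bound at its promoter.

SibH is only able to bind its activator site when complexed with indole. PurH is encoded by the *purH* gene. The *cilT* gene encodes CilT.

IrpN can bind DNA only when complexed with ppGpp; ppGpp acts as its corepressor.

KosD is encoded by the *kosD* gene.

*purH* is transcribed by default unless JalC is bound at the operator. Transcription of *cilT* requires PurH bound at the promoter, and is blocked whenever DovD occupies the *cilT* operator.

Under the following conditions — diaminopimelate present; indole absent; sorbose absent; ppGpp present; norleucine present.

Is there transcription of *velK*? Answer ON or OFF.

Diaminopimelate is present, so JalC is active.
With repressor JalC bound, *purH* is not transcribed.
So PurH is not produced.
ppGpp is present, so IrpN is active.
Indole is absent, so SibH is inactive.
With repressor IrpN bound, *dovD* is not transcribed.
So DovD is not produced.
Required activator PurH is absent, so *cilT* is not transcribed.
So CilT is not produced.
Required activator CilT is absent, so *kosD* is not transcribed.
So KosD is not produced.
Sorbose is absent, so MibZ is active.
No repressor is bound and MibZ is active, so *nerA* is transcribed.
So NerA is produced and active.
Norleucine is present, so TemY is active.
No repressor is bound and NerA and TemY are active, so *velK* is transcribed.

ON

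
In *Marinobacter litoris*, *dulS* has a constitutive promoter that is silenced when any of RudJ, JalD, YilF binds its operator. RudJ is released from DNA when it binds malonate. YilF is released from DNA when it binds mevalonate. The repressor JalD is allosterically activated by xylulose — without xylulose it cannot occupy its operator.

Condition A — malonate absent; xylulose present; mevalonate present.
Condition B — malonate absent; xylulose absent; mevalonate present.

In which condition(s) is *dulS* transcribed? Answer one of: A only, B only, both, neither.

Condition A:
Malonate is absent, so RudJ is active.
Xylulose is present, so JalD is active.
Mevalonate is present, so YilF is inactive.
With repressor RudJ bound, *dulS* is not transcribed.
→ *dulS* is OFF in A.
Condition B:
Malonate is absent, so RudJ is active.
Xylulose is absent, so JalD is inactive.
Mevalonate is present, so YilF is inactive.
With repressor RudJ bound, *dulS* is not transcribed.
→ *dulS* is OFF in B.

neither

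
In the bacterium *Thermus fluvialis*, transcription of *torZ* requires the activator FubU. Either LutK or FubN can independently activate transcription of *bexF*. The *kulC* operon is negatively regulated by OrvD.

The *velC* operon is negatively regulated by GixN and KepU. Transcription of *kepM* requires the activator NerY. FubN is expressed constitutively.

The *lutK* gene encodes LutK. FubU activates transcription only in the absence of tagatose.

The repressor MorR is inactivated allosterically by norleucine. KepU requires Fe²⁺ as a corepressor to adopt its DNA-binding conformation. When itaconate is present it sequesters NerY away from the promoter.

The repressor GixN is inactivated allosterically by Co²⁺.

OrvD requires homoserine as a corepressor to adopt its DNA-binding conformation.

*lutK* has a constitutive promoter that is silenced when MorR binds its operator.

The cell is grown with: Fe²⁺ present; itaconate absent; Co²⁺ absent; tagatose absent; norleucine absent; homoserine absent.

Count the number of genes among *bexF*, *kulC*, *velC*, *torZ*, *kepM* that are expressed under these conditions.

Norleucine is absent, so MorR is active.
With repressor MorR bound, *lutK* is not transcribed.
So LutK is not produced.
FubN is produced constitutively and is active.
Activator FubN is present, so *bexF* is transcribed.
→ *bexF* is ON.
Homoserine is absent, so OrvD is inactive.
With no repressor bound, *kulC* is transcribed.
→ *kulC* is ON.
Co²⁺ is absent, so GixN is active.
Fe²⁺ is present, so KepU is active.
With repressor GixN bound, *velC* is not transcribed.
→ *velC* is OFF.
Tagatose is absent, so FubU is active.
No repressor is bound and FubU is active, so *torZ* is transcribed.
→ *torZ* is ON.
Itaconate is absent, so NerY is active.
No repressor is bound and NerY is active, so *kepM* is transcribed.
→ *kepM* is ON.
4 of the 5 genes are transcribed.

4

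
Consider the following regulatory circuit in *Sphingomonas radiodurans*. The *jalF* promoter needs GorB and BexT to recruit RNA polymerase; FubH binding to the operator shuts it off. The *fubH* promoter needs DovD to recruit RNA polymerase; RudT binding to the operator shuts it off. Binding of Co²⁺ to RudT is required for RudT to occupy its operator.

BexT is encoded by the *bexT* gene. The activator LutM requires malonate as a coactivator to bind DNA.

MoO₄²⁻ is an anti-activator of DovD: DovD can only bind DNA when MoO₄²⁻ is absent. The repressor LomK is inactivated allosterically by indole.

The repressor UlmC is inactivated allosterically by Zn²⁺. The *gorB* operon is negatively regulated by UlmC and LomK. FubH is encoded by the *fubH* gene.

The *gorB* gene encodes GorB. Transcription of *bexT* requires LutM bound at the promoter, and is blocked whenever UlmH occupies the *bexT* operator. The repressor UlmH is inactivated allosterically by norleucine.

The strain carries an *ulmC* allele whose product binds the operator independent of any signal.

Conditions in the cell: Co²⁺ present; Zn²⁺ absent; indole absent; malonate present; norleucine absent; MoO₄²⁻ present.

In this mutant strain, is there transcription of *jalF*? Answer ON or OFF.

OFF

UlmC is constitutively active in this strain.
Indole is absent, so LomK is active.
With repressor UlmC bound, *gorB* is not transcribed.
So GorB is not produced.
MoO₄²⁻ is present, so DovD is inactive.
Co²⁺ is present, so RudT is active.
With repressor RudT bound, *fubH* is not transcribed.
So FubH is not produced.
Malonate is present, so LutM is active.
Norleucine is absent, so UlmH is active.
With repressor UlmH bound, *bexT* is not transcribed.
So BexT is not produced.
Required activator GorB is absent, so *jalF* is not transcribed.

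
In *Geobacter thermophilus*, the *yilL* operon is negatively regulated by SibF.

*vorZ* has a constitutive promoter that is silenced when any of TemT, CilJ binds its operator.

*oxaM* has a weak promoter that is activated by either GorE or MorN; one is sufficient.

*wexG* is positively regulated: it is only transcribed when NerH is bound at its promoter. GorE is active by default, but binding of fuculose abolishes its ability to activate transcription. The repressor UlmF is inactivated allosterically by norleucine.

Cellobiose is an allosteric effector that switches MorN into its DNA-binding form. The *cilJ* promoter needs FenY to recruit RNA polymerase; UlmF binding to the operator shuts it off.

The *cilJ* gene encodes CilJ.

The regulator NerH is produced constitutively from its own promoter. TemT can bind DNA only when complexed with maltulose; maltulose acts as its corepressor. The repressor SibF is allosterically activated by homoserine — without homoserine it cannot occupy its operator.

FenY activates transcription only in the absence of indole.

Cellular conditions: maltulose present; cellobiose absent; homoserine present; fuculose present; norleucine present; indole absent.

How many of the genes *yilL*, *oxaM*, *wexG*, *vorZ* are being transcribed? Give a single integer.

1

Homoserine is present, so SibF is active.
With repressor SibF bound, *yilL* is not transcribed.
→ *yilL* is OFF.
Fuculose is present, so GorE is inactive.
Cellobiose is absent, so MorN is inactive.
No activator is available at the *oxaM* promoter, so *oxaM* is not transcribed.
→ *oxaM* is OFF.
NerH is produced constitutively and is active.
No repressor is bound and NerH is active, so *wexG* is transcribed.
→ *wexG* is ON.
Maltulose is present, so TemT is active.
Norleucine is present, so UlmF is inactive.
Indole is absent, so FenY is active.
No repressor is bound and FenY is active, so *cilJ* is transcribed.
So CilJ is produced and active.
With repressor TemT bound, *vorZ* is not transcribed.
→ *vorZ* is OFF.
1 of the 4 genes is transcribed.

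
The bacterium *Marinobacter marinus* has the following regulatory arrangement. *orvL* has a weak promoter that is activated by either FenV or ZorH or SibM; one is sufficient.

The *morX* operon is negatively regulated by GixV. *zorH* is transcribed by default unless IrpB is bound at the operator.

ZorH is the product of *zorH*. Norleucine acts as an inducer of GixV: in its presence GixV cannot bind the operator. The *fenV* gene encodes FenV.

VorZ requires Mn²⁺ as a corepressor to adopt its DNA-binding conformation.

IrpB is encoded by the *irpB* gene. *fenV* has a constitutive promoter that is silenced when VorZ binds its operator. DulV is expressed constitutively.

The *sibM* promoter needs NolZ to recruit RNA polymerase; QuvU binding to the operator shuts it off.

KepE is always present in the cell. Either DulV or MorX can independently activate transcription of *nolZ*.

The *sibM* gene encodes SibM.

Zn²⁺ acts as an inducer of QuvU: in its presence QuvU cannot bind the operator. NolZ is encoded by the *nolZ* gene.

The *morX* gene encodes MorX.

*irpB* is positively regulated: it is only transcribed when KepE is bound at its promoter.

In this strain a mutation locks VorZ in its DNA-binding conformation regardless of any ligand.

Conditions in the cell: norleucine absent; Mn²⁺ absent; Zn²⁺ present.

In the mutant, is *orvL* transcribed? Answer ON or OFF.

VorZ is constitutively active in this strain.
With repressor VorZ bound, *fenV* is not transcribed.
So FenV is not produced.
KepE is produced constitutively and is active.
No repressor is bound and KepE is active, so *irpB* is transcribed.
So IrpB is produced and active.
With repressor IrpB bound, *zorH* is not transcribed.
So ZorH is not produced.
Zn²⁺ is present, so QuvU is inactive.
DulV is produced constitutively and is active.
Norleucine is absent, so GixV is active.
With repressor GixV bound, *morX* is not transcribed.
So MorX is not produced.
Activator DulV is present, so *nolZ* is transcribed.
So NolZ is produced and active.
No repressor is bound and NolZ is active, so *sibM* is transcribed.
So SibM is produced and active.
Activator SibM is present, so *orvL* is transcribed.

ON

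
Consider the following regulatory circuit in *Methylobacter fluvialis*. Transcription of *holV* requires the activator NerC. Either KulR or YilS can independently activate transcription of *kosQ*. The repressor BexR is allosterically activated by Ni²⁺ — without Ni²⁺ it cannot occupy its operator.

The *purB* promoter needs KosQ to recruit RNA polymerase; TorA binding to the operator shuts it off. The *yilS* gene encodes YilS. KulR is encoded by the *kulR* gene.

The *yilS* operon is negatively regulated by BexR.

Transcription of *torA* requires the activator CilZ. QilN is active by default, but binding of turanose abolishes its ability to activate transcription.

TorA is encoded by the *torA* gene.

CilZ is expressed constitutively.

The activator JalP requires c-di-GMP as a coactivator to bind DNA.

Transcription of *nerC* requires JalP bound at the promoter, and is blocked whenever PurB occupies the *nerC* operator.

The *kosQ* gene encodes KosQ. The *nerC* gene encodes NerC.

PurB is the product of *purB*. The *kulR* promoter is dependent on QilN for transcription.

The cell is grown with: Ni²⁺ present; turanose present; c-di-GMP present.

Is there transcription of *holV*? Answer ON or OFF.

ON

Turanose is present, so QilN is inactive.
Required activator QilN is absent, so *kulR* is not transcribed.
So KulR is not produced.
Ni²⁺ is present, so BexR is active.
With repressor BexR bound, *yilS* is not transcribed.
So YilS is not produced.
No activator is available at the *kosQ* promoter, so *kosQ* is not transcribed.
So KosQ is not produced.
CilZ is produced constitutively and is active.
No repressor is bound and CilZ is active, so *torA* is transcribed.
So TorA is produced and active.
With repressor TorA bound, *purB* is not transcribed.
So PurB is not produced.
c-di-GMP is present, so JalP is active.
No repressor is bound and JalP is active, so *nerC* is transcribed.
So NerC is produced and active.
No repressor is bound and NerC is active, so *holV* is transcribed.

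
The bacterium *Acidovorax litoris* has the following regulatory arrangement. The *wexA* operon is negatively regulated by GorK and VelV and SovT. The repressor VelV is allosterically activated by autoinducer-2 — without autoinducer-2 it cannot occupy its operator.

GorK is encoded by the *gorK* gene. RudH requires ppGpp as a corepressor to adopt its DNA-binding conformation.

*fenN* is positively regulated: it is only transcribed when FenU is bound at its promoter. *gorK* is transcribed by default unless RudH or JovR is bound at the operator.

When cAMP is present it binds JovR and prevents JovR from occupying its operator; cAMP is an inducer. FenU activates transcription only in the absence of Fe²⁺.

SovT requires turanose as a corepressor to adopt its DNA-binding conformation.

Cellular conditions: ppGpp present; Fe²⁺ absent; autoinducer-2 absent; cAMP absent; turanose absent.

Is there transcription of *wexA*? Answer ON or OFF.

ON

ppGpp is present, so RudH is active.
cAMP is absent, so JovR is active.
With repressor RudH bound, *gorK* is not transcribed.
So GorK is not produced.
Autoinducer-2 is absent, so VelV is inactive.
Turanose is absent, so SovT is inactive.
With no repressor bound, *wexA* is transcribed.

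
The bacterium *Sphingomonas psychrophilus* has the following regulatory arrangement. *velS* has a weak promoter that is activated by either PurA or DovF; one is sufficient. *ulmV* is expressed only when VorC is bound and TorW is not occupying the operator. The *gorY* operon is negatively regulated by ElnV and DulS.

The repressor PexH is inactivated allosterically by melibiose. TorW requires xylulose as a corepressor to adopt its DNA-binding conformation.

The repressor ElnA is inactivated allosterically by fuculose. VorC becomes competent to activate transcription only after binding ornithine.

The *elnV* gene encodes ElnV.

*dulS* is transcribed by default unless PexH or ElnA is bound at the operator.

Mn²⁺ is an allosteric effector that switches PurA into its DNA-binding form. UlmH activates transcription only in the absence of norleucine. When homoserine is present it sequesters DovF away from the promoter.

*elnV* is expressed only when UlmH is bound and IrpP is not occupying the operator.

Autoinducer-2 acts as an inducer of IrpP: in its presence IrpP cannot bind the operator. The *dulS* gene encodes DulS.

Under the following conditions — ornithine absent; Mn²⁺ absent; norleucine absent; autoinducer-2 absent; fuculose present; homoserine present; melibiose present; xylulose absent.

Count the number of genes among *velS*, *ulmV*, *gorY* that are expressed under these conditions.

0

Mn²⁺ is absent, so PurA is inactive.
Homoserine is present, so DovF is inactive.
No activator is available at the *velS* promoter, so *velS* is not transcribed.
→ *velS* is OFF.
Xylulose is absent, so TorW is inactive.
Ornithine is absent, so VorC is inactive.
Required activator VorC is absent, so *ulmV* is not transcribed.
→ *ulmV* is OFF.
Autoinducer-2 is absent, so IrpP is active.
Norleucine is absent, so UlmH is active.
With repressor IrpP bound, *elnV* is not transcribed.
So ElnV is not produced.
Melibiose is present, so PexH is inactive.
Fuculose is present, so ElnA is inactive.
With no repressor bound, *dulS* is transcribed.
So DulS is produced and active.
With repressor DulS bound, *gorY* is not transcribed.
→ *gorY* is OFF.
0 of the 3 genes are transcribed.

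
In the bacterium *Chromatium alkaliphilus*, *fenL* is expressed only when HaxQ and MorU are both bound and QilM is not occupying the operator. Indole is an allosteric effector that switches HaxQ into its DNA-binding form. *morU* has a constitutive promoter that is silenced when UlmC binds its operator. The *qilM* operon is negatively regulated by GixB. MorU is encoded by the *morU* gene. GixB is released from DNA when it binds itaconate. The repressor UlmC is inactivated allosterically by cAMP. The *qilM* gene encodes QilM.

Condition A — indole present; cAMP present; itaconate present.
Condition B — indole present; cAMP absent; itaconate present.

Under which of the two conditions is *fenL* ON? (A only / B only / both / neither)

neither

Condition A:
Indole is present, so HaxQ is active.
cAMP is present, so UlmC is inactive.
With no repressor bound, *morU* is transcribed.
So MorU is produced and active.
Itaconate is present, so GixB is inactive.
With no repressor bound, *qilM* is transcribed.
So QilM is produced and active.
With repressor QilM bound, *fenL* is not transcribed.
→ *fenL* is OFF in A.
Condition B:
Indole is present, so HaxQ is active.
cAMP is absent, so UlmC is active.
With repressor UlmC bound, *morU* is not transcribed.
So MorU is not produced.
Itaconate is present, so GixB is inactive.
With no repressor bound, *qilM* is transcribed.
So QilM is produced and active.
With repressor QilM bound, *fenL* is not transcribed.
→ *fenL* is OFF in B.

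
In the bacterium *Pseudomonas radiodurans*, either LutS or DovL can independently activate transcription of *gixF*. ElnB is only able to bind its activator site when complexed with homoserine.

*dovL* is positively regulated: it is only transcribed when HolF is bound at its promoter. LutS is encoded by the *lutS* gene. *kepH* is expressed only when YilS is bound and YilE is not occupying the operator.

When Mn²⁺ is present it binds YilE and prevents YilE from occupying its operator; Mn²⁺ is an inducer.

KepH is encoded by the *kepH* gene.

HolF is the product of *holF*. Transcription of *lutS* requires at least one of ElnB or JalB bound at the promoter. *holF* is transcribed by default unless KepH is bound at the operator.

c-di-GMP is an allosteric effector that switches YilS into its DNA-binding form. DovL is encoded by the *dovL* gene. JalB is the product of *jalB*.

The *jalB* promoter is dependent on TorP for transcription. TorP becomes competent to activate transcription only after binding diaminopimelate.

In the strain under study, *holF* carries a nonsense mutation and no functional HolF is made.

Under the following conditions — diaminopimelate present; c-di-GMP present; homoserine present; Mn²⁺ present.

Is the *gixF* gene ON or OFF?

Homoserine is present, so ElnB is active.
Diaminopimelate is present, so TorP is active.
No repressor is bound and TorP is active, so *jalB* is transcribed.
So JalB is produced and active.
Activator ElnB is present, so *lutS* is transcribed.
So LutS is produced and active.
HolF is non-functional in this strain, so it has no effect.
Required activator HolF is absent, so *dovL* is not transcribed.
So DovL is not produced.
Activator LutS is present, so *gixF* is transcribed.

ON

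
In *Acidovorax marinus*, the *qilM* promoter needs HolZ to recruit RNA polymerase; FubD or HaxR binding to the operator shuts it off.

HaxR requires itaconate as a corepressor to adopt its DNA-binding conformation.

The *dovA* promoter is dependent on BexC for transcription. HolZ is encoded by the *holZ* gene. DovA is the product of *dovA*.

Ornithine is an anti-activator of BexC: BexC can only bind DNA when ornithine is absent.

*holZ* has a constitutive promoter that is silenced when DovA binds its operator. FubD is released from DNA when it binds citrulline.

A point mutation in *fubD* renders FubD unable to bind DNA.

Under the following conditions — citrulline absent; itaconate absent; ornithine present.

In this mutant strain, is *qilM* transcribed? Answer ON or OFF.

Ornithine is present, so BexC is inactive.
Required activator BexC is absent, so *dovA* is not transcribed.
So DovA is not produced.
With no repressor bound, *holZ* is transcribed.
So HolZ is produced and active.
FubD is non-functional in this strain, so it has no effect.
Itaconate is absent, so HaxR is inactive.
No repressor is bound and HolZ is active, so *qilM* is transcribed.

ON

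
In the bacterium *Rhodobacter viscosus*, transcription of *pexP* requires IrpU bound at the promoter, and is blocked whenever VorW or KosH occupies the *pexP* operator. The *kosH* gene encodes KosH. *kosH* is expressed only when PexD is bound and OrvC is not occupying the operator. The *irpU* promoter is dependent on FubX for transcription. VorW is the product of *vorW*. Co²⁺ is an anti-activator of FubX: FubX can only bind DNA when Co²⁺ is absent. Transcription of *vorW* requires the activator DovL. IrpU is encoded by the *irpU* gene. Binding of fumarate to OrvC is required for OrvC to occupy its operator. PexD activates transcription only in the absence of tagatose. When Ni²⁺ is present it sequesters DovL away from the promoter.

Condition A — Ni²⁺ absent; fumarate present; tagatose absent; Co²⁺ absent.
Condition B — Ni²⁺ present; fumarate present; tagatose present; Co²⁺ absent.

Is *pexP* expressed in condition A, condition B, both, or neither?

Condition A:
Ni²⁺ is absent, so DovL is active.
No repressor is bound and DovL is active, so *vorW* is transcribed.
So VorW is produced and active.
Fumarate is present, so OrvC is active.
Tagatose is absent, so PexD is active.
With repressor OrvC bound, *kosH* is not transcribed.
So KosH is not produced.
Co²⁺ is absent, so FubX is active.
No repressor is bound and FubX is active, so *irpU* is transcribed.
So IrpU is produced and active.
With repressor VorW bound, *pexP* is not transcribed.
→ *pexP* is OFF in A.
Condition B:
Ni²⁺ is present, so DovL is inactive.
Required activator DovL is absent, so *vorW* is not transcribed.
So VorW is not produced.
Fumarate is present, so OrvC is active.
Tagatose is present, so PexD is inactive.
With repressor OrvC bound, *kosH* is not transcribed.
So KosH is not produced.
Co²⁺ is absent, so FubX is active.
No repressor is bound and FubX is active, so *irpU* is transcribed.
So IrpU is produced and active.
No repressor is bound and IrpU is active, so *pexP* is transcribed.
→ *pexP* is ON in B.

B only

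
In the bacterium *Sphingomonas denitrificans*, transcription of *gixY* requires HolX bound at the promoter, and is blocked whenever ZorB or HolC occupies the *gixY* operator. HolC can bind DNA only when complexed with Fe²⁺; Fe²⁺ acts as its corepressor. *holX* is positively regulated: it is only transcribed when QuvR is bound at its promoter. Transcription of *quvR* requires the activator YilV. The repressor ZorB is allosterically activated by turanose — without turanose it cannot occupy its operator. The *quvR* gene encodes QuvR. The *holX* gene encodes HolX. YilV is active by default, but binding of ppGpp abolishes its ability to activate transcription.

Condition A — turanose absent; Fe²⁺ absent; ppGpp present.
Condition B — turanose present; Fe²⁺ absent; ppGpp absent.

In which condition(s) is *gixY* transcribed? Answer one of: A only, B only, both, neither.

Condition A:
Turanose is absent, so ZorB is inactive.
Fe²⁺ is absent, so HolC is inactive.
ppGpp is present, so YilV is inactive.
Required activator YilV is absent, so *quvR* is not transcribed.
So QuvR is not produced.
Required activator QuvR is absent, so *holX* is not transcribed.
So HolX is not produced.
Required activator HolX is absent, so *gixY* is not transcribed.
→ *gixY* is OFF in A.
Condition B:
Turanose is present, so ZorB is active.
Fe²⁺ is absent, so HolC is inactive.
ppGpp is absent, so YilV is active.
No repressor is bound and YilV is active, so *quvR* is transcribed.
So QuvR is produced and active.
No repressor is bound and QuvR is active, so *holX* is transcribed.
So HolX is produced and active.
With repressor ZorB bound, *gixY* is not transcribed.
→ *gixY* is OFF in B.

neither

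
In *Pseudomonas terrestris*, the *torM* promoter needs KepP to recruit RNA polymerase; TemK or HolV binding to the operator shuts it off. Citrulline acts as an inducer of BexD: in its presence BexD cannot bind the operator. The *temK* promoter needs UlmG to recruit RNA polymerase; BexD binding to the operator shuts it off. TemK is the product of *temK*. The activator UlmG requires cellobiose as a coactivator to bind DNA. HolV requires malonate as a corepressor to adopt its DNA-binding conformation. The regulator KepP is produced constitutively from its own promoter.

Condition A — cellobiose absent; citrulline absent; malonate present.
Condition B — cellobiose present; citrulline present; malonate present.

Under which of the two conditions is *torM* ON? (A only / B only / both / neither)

Condition A:
KepP is produced constitutively and is active.
Cellobiose is absent, so UlmG is inactive.
Citrulline is absent, so BexD is active.
With repressor BexD bound, *temK* is not transcribed.
So TemK is not produced.
Malonate is present, so HolV is active.
With repressor HolV bound, *torM* is not transcribed.
→ *torM* is OFF in A.
Condition B:
KepP is produced constitutively and is active.
Cellobiose is present, so UlmG is active.
Citrulline is present, so BexD is inactive.
No repressor is bound and UlmG is active, so *temK* is transcribed.
So TemK is produced and active.
Malonate is present, so HolV is active.
With repressor TemK bound, *torM* is not transcribed.
→ *torM* is OFF in B.

neither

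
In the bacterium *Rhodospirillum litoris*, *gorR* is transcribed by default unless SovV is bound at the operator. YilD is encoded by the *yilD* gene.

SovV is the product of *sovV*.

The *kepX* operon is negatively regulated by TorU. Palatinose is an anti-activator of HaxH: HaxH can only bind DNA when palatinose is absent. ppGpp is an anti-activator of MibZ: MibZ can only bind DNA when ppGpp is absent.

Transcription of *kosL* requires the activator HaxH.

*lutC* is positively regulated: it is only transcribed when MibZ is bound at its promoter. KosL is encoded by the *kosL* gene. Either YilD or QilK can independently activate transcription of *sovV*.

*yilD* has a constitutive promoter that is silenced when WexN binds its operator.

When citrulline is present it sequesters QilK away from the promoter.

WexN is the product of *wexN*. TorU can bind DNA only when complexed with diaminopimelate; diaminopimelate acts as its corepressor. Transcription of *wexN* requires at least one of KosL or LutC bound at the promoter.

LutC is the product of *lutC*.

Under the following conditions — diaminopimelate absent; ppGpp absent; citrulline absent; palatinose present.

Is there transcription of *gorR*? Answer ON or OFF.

Palatinose is present, so HaxH is inactive.
Required activator HaxH is absent, so *kosL* is not transcribed.
So KosL is not produced.
ppGpp is absent, so MibZ is active.
No repressor is bound and MibZ is active, so *lutC* is transcribed.
So LutC is produced and active.
Activator LutC is present, so *wexN* is transcribed.
So WexN is produced and active.
With repressor WexN bound, *yilD* is not transcribed.
So YilD is not produced.
Citrulline is absent, so QilK is active.
Activator QilK is present, so *sovV* is transcribed.
So SovV is produced and active.
With repressor SovV bound, *gorR* is not transcribed.

OFF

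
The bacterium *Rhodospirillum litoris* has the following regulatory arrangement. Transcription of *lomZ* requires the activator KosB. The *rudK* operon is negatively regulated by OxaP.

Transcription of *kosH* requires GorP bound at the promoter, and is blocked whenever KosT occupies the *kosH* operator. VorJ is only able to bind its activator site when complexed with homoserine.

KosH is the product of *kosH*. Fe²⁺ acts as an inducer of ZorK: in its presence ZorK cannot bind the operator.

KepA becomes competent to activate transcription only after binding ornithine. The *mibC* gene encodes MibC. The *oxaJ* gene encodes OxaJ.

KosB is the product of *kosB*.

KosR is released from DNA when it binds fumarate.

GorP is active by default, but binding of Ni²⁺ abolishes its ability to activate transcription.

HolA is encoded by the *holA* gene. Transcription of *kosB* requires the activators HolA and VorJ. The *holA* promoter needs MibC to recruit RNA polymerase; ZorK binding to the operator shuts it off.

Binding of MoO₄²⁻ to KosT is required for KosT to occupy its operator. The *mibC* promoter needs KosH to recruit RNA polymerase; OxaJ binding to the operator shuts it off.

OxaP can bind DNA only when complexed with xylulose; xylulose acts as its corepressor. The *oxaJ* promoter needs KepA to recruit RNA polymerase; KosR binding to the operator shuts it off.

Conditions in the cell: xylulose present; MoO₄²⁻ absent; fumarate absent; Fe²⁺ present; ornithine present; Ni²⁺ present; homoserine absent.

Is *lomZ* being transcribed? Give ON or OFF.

Fumarate is absent, so KosR is active.
Ornithine is present, so KepA is active.
With repressor KosR bound, *oxaJ* is not transcribed.
So OxaJ is not produced.
Ni²⁺ is present, so GorP is inactive.
MoO₄²⁻ is absent, so KosT is inactive.
Required activator GorP is absent, so *kosH* is not transcribed.
So KosH is not produced.
Required activator KosH is absent, so *mibC* is not transcribed.
So MibC is not produced.
Fe²⁺ is present, so ZorK is inactive.
Required activator MibC is absent, so *holA* is not transcribed.
So HolA is not produced.
Homoserine is absent, so VorJ is inactive.
Required activator HolA is absent, so *kosB* is not transcribed.
So KosB is not produced.
Required activator KosB is absent, so *lomZ* is not transcribed.

OFF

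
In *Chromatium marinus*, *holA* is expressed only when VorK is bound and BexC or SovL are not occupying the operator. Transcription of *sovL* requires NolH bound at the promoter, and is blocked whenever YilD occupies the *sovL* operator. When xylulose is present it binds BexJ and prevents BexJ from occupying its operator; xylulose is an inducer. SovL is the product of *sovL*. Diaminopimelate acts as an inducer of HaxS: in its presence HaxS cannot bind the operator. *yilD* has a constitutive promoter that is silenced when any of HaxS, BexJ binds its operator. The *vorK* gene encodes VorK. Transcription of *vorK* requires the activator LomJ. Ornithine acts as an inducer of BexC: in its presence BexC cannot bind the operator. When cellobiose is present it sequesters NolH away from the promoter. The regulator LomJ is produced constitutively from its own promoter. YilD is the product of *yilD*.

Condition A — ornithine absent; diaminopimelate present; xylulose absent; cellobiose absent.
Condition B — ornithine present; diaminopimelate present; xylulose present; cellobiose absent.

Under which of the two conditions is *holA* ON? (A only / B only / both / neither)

B only

Condition A:
LomJ is produced constitutively and is active.
No repressor is bound and LomJ is active, so *vorK* is transcribed.
So VorK is produced and active.
Ornithine is absent, so BexC is active.
Diaminopimelate is present, so HaxS is inactive.
Xylulose is absent, so BexJ is active.
With repressor BexJ bound, *yilD* is not transcribed.
So YilD is not produced.
Cellobiose is absent, so NolH is active.
No repressor is bound and NolH is active, so *sovL* is transcribed.
So SovL is produced and active.
With repressor BexC bound, *holA* is not transcribed.
→ *holA* is OFF in A.
Condition B:
LomJ is produced constitutively and is active.
No repressor is bound and LomJ is active, so *vorK* is transcribed.
So VorK is produced and active.
Ornithine is present, so BexC is inactive.
Diaminopimelate is present, so HaxS is inactive.
Xylulose is present, so BexJ is inactive.
With no repressor bound, *yilD* is transcribed.
So YilD is produced and active.
Cellobiose is absent, so NolH is active.
With repressor YilD bound, *sovL* is not transcribed.
So SovL is not produced.
No repressor is bound and VorK is active, so *holA* is transcribed.
→ *holA* is ON in B.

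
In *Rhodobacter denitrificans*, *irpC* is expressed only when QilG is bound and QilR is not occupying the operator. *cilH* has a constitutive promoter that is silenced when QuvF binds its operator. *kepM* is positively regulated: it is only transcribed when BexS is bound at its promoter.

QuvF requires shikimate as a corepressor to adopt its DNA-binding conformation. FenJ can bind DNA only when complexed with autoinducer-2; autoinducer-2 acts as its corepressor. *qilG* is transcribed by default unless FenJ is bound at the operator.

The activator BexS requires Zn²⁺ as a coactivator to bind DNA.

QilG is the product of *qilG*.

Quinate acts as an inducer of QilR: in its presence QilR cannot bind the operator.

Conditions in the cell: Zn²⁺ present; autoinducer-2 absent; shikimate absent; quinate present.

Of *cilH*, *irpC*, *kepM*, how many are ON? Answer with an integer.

Shikimate is absent, so QuvF is inactive.
With no repressor bound, *cilH* is transcribed.
→ *cilH* is ON.
Autoinducer-2 is absent, so FenJ is inactive.
With no repressor bound, *qilG* is transcribed.
So QilG is produced and active.
Quinate is present, so QilR is inactive.
No repressor is bound and QilG is active, so *irpC* is transcribed.
→ *irpC* is ON.
Zn²⁺ is present, so BexS is active.
No repressor is bound and BexS is active, so *kepM* is transcribed.
→ *kepM* is ON.
3 of the 3 genes are transcribed.

3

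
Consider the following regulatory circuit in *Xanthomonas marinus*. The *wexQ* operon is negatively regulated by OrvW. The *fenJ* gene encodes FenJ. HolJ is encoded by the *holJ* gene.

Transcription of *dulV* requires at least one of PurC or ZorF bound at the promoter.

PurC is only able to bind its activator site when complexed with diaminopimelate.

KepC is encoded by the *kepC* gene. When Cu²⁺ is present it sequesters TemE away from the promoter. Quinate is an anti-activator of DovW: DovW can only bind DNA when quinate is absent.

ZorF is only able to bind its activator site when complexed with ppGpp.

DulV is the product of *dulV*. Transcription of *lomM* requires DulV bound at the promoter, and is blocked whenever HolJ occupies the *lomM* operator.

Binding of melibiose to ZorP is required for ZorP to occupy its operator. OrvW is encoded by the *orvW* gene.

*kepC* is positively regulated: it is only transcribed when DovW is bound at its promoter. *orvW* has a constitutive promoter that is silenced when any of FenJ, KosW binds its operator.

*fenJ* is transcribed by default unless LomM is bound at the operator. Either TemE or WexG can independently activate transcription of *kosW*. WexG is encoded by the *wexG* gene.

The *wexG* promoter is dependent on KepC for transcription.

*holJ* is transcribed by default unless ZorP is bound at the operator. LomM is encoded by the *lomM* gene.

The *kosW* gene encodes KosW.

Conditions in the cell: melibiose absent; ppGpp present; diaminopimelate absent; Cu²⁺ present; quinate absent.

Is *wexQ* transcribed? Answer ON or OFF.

Melibiose is absent, so ZorP is inactive.
With no repressor bound, *holJ* is transcribed.
So HolJ is produced and active.
Diaminopimelate is absent, so PurC is inactive.
ppGpp is present, so ZorF is active.
Activator ZorF is present, so *dulV* is transcribed.
So DulV is produced and active.
With repressor HolJ bound, *lomM* is not transcribed.
So LomM is not produced.
With no repressor bound, *fenJ* is transcribed.
So FenJ is produced and active.
Cu²⁺ is present, so TemE is inactive.
Quinate is absent, so DovW is active.
No repressor is bound and DovW is active, so *kepC* is transcribed.
So KepC is produced and active.
No repressor is bound and KepC is active, so *wexG* is transcribed.
So WexG is produced and active.
Activator WexG is present, so *kosW* is transcribed.
So KosW is produced and active.
With repressor FenJ bound, *orvW* is not transcribed.
So OrvW is not produced.
With no repressor bound, *wexQ* is transcribed.

ON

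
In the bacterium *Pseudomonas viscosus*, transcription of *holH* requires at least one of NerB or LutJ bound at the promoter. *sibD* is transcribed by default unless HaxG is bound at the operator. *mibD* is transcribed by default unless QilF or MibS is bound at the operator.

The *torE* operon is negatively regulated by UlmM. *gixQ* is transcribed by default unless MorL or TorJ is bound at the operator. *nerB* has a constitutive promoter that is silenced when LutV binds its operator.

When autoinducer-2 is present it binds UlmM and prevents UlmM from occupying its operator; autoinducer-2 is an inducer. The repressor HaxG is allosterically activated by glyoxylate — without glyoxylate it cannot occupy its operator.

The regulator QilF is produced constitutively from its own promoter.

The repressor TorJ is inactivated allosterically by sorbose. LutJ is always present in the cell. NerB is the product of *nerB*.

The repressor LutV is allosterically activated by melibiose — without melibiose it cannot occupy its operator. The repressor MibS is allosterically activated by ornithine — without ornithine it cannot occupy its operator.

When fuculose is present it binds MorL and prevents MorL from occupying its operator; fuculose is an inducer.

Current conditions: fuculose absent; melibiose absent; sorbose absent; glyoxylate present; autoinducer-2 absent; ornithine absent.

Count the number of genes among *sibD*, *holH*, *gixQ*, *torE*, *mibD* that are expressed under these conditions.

Glyoxylate is present, so HaxG is active.
With repressor HaxG bound, *sibD* is not transcribed.
→ *sibD* is OFF.
Melibiose is absent, so LutV is inactive.
With no repressor bound, *nerB* is transcribed.
So NerB is produced and active.
LutJ is produced constitutively and is active.
Activator NerB is present, so *holH* is transcribed.
→ *holH* is ON.
Fuculose is absent, so MorL is active.
Sorbose is absent, so TorJ is active.
With repressor MorL bound, *gixQ* is not transcribed.
→ *gixQ* is OFF.
Autoinducer-2 is absent, so UlmM is active.
With repressor UlmM bound, *torE* is not transcribed.
→ *torE* is OFF.
QilF is produced constitutively and is active.
Ornithine is absent, so MibS is inactive.
With repressor QilF bound, *mibD* is not transcribed.
→ *mibD* is OFF.
1 of the 5 genes is transcribed.

1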